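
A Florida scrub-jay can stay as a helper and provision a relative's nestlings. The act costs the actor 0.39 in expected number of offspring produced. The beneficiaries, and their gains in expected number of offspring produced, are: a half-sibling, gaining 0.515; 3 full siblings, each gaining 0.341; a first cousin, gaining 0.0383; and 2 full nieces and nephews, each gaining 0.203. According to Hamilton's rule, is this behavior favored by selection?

Hamilton's rule: the trait is favored when the sum of r·B over every recipient exceeds the actor's cost C.
r to a half-sibling = 1/4 (half-sibs share one parent — one path of length 2: r = (1/2)^2 = 1/4).
r to a full sibling = 1/2 (full sibs share both parents — two paths of length 2: r = 2·(1/2)^2 = 1/2).
r to a first cousin = 0.125 (first cousins share one grandparent pair — two paths of length 4: r = 2·(1/2)^4 = 1/8).
r to a full niece or nephew = 1/4 (full aunt/uncle↔niece/nephew: two paths of length 3 through the shared grandparent pair: r = 2·(1/2)^3 = 1/4).
Summing one r·B term per recipient: 1·0.25·0.515 + 3·0.5·0.341 + 1·0.125·0.0383 + 2·0.25·0.203 = 0.7465375.
0.7465375 > 0.39: the indirect benefit exceeds the cost.

Yes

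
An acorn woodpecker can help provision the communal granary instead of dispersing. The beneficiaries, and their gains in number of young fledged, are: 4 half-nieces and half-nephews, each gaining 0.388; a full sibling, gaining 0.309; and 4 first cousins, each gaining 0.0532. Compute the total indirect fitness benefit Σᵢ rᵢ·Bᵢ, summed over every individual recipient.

0.3751

r to a half-niece or half-nephew = 1/8 (half-aunt/uncle↔niece/nephew: one path of length 3: r = (1/2)^3 = 1/8).
r to a full sibling = 1/2 (full sibs share both parents — two paths of length 2: r = 2·(1/2)^2 = 1/2).
r to a first cousin = 1/8 (first cousins share one grandparent pair — two paths of length 4: r = 2·(1/2)^4 = 1/8).
Summing one r·B term per recipient: 4·0.125·0.388 + 1·0.5·0.309 + 4·0.125·0.0532 = 0.3751.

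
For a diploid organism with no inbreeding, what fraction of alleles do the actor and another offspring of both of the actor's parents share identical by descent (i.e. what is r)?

Each parent–offspring link contributes a factor of 1/2, and independent paths through distinct common ancestors add.
Full sibs share both parents — two paths of length 2: r = 2·(1/2)^2 = 1/2.

0.5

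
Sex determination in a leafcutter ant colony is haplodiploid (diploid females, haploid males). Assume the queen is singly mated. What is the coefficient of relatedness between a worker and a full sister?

0.75

Haplodiploid full sisters inherit their father's entire haploid genome identically (contributing 1/2) and on average half of their mother's contribution (1/2 · 1/2 = 1/4); r = 1/2 + 1/4 = 3/4.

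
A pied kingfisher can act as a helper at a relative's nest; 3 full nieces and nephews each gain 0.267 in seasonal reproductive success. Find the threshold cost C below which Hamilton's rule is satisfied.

0.20025

r to a full niece or nephew = 1/4 (full aunt/uncle↔niece/nephew: two paths of length 3 through the shared grandparent pair: r = 2·(1/2)^3 = 1/4).
Hamilton's rule: n·r·B > C, so the trait is favored while C < n·r·B = 3·0.25·0.267 = 0.20025.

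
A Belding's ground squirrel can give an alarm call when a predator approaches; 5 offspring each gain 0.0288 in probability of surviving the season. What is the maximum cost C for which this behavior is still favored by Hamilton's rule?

0.072

r to an offspring = 1/2 (one parent–offspring link: r = (1/2)^1 = 1/2).
Hamilton's rule: n·r·B > C, so the trait is favored while C < n·r·B = 5·0.5·0.0288 = 0.072.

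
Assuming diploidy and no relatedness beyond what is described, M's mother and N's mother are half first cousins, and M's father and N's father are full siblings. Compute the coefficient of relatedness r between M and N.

0.140625

Wright's path rule: contributions from independent ancestry routes add.
M and N are related in two ways: half second cousins through their mothers (r = 1/64) and first cousins through their fathers (r = 1/8).
r = 1/64 + 1/8 = 0.140625.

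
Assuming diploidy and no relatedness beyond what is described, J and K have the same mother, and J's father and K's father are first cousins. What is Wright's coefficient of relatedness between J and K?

0.28125

Wright's path rule: contributions from independent ancestry routes add.
J and K are related in two ways: half-sibs through their shared mother (r = 1/4) and second cousins through their fathers (r = 1/32).
r = 1/4 + 1/32 = 0.28125.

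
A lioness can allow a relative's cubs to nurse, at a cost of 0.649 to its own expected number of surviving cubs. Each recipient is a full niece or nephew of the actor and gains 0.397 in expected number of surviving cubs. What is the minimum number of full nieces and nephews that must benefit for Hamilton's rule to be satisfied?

r to a full niece or nephew = 0.25 (full aunt/uncle↔niece/nephew: two paths of length 3 through the shared grandparent pair: r = 2·(1/2)^3 = 1/4).
Hamilton's rule: n·r·B > C  ⇒  n > C/(r·B) = 0.649/(0.25·0.397) = 6.539.
The smallest integer exceeding 6.539 is 7.

7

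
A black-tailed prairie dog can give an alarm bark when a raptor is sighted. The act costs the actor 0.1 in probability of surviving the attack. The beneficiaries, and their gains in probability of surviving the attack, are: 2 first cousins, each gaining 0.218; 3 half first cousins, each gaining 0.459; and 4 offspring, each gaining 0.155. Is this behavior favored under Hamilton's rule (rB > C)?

Yes

Hamilton's rule: the trait is favored when the sum of r·B over every recipient exceeds the actor's cost C.
r to a first cousin = 0.125 (first cousins share one grandparent pair — two paths of length 4: r = 2·(1/2)^4 = 1/8).
r to a half first cousin = 1/16 (half first cousins share one grandparent — one path of length 4: r = (1/2)^4 = 1/16).
r to an offspring = 1/2 (one parent–offspring link: r = (1/2)^1 = 1/2).
Summing one r·B term per recipient: 2·0.125·0.218 + 3·0.0625·0.459 + 4·0.5·0.155 = 0.4505625.
0.4505625 > 0.1: the indirect benefit exceeds the cost.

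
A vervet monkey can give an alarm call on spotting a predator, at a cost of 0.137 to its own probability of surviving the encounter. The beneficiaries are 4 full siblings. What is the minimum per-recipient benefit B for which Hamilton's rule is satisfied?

0.0685

r to a full sibling = 0.5 (full sibs share both parents — two paths of length 2: r = 2·(1/2)^2 = 1/2).
Hamilton's rule with n recipients of equal r: n·r·B > C, so B > C/(n·r) = 0.137/(4·0.5) = 0.0685.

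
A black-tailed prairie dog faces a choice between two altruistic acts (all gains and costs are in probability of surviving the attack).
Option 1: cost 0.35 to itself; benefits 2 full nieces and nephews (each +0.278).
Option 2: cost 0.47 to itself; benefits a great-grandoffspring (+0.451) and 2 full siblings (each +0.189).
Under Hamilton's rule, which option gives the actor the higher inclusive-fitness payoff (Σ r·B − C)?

Option 1

Option 1: r to a full niece or nephew = 0.25.
Option 1: Σ r·B − C = (2·0.25·0.278) − 0.35 = -0.211.
Option 2: r to a great-grandoffspring = 0.125.
Option 2: r to a full sibling = 0.5.
Option 2: Σ r·B − C = (1·0.125·0.451 + 2·0.5·0.189) − 0.47 = -0.224625.
Option 1 has the higher net inclusive-fitness payoff.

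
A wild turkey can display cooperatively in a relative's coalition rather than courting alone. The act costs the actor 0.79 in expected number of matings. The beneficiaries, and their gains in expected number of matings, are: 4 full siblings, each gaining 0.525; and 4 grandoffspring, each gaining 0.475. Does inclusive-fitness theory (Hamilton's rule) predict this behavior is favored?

Yes

Hamilton's rule: the trait is favored when the sum of r·B over every recipient exceeds the actor's cost C.
r to a full sibling = 0.5 (full sibs share both parents — two paths of length 2: r = 2·(1/2)^2 = 1/2).
r to a grandoffspring = 0.25 (two parent–offspring links: r = (1/2)^2 = 1/4).
Summing one r·B term per recipient: 4·0.5·0.525 + 4·0.25·0.475 = 1.525.
1.525 > 0.79: the indirect benefit exceeds the cost.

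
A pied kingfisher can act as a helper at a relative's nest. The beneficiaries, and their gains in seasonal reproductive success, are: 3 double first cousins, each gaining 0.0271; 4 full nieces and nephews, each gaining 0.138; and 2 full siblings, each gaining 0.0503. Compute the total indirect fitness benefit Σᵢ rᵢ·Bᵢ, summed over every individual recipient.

r to a double first cousin = 0.25 (double first cousins share both grandparent pairs — four paths of length 4: r = 4·(1/2)^4 = 1/4).
r to a full niece or nephew = 0.25 (full aunt/uncle↔niece/nephew: two paths of length 3 through the shared grandparent pair: r = 2·(1/2)^3 = 1/4).
r to a full sibling = 1/2 (full sibs share both parents — two paths of length 2: r = 2·(1/2)^2 = 1/2).
Summing one r·B term per recipient: 3·0.25·0.0271 + 4·0.25·0.138 + 2·0.5·0.0503 = 0.208625.

0.208625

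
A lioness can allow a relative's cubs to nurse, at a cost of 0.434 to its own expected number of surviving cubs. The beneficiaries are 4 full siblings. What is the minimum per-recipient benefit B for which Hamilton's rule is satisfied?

0.217

r to a full sibling = 0.5 (full sibs share both parents — two paths of length 2: r = 2·(1/2)^2 = 1/2).
Hamilton's rule with n recipients of equal r: n·r·B > C, so B > C/(n·r) = 0.434/(4·0.5) = 0.217.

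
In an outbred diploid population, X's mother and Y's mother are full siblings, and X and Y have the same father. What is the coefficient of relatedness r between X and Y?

Wright's path rule: contributions from independent ancestry routes add.
X and Y are related in two ways: first cousins through their mothers (r = 1/8) and half-sibs through their shared father (r = 1/4).
r = 1/8 + 1/4 = 3/8 = 0.375.

0.375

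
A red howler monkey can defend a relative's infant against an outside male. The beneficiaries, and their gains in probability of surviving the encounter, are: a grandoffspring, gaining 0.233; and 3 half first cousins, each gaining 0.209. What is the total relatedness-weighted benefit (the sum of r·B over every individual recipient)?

0.0974375

r to a grandoffspring = 1/4 (two parent–offspring links: r = (1/2)^2 = 1/4).
r to a half first cousin = 1/16 (half first cousins share one grandparent — one path of length 4: r = (1/2)^4 = 1/16).
Summing one r·B term per recipient: 1·0.25·0.233 + 3·0.0625·0.209 = 0.0974375.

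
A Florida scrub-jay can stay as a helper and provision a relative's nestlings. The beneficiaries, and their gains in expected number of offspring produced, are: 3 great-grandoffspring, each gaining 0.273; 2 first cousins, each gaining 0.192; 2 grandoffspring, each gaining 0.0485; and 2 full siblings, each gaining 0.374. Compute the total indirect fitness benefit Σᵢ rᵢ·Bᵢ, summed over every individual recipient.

r to a great-grandoffspring = 1/8 (three parent–offspring links: r = (1/2)^3 = 1/8).
r to a first cousin = 0.125 (first cousins share one grandparent pair — two paths of length 4: r = 2·(1/2)^4 = 1/8).
r to a grandoffspring = 1/4 (two parent–offspring links: r = (1/2)^2 = 1/4).
r to a full sibling = 0.5 (full sibs share both parents — two paths of length 2: r = 2·(1/2)^2 = 1/2).
Summing one r·B term per recipient: 3·0.125·0.273 + 2·0.125·0.192 + 2·0.25·0.0485 + 2·0.5·0.374 = 0.548625.

0.548625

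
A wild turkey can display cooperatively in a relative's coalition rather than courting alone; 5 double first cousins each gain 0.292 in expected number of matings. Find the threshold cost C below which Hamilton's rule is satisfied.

r to a double first cousin = 1/4 (double first cousins share both grandparent pairs — four paths of length 4: r = 4·(1/2)^4 = 1/4).
Hamilton's rule: n·r·B > C, so the trait is favored while C < n·r·B = 5·0.25·0.292 = 0.365.

0.365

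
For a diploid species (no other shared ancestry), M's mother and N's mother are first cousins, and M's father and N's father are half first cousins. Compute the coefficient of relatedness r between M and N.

0.046875

Wright's path rule: contributions from independent ancestry routes add.
M and N are related in two ways: second cousins through their mothers (r = 1/32) and half second cousins through their fathers (r = 1/64).
r = 1/32 + 1/64 = 3/64 = 0.046875.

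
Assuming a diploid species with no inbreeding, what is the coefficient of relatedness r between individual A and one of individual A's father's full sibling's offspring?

0.125

Each parent–offspring link contributes a factor of 1/2, and independent paths through distinct common ancestors add.
First cousins share one grandparent pair — two paths of length 4: r = 2·(1/2)^4 = 1/8.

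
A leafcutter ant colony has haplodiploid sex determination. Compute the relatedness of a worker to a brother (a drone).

0.25

Her haploid brother carries none of their father's genes and a random half of their mother's genome; that half matches the maternal half of her own genome with probability 1/2: r = 1/2 · 1/2 = 1/4.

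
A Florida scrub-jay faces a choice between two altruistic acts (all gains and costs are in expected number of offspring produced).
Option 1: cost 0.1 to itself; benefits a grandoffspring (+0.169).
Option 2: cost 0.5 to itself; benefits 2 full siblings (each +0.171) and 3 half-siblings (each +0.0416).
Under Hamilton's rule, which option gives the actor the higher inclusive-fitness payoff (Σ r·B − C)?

Option 1: r to a grandoffspring = 0.25.
Option 1: Σ r·B − C = (1·0.25·0.169) − 0.1 = -0.05775.
Option 2: r to a full sibling = 0.5.
Option 2: r to a half-sibling = 0.25.
Option 2: Σ r·B − C = (2·0.5·0.171 + 3·0.25·0.0416) − 0.5 = -0.2978.
Option 1 has the higher net inclusive-fitness payoff.

Option 1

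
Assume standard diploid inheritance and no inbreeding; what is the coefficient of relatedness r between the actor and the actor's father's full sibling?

Each parent–offspring link contributes a factor of 1/2, and independent paths through distinct common ancestors add.
Full aunt/uncle↔niece/nephew: two paths of length 3 through the shared grandparent pair: r = 2·(1/2)^3 = 1/4.

0.25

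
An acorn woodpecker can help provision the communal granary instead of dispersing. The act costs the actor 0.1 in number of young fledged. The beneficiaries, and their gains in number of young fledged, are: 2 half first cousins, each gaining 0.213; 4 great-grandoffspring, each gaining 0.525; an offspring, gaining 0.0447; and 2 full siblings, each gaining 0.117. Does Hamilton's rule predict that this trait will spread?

Yes

Hamilton's rule: the trait is favored when the sum of r·B over every recipient exceeds the actor's cost C.
r to a half first cousin = 1/16 (half first cousins share one grandparent — one path of length 4: r = (1/2)^4 = 1/16).
r to a great-grandoffspring = 0.125 (three parent–offspring links: r = (1/2)^3 = 1/8).
r to an offspring = 1/2 (one parent–offspring link: r = (1/2)^1 = 1/2).
r to a full sibling = 0.5 (full sibs share both parents — two paths of length 2: r = 2·(1/2)^2 = 1/2).
Summing one r·B term per recipient: 2·0.0625·0.213 + 4·0.125·0.525 + 1·0.5·0.0447 + 2·0.5·0.117 = 0.428475.
0.428475 > 0.1: the indirect benefit exceeds the cost.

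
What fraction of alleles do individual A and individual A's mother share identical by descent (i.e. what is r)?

0.5

Each parent–offspring link contributes a factor of 1/2, and independent paths through distinct common ancestors add.
One parent–offspring link: r = (1/2)^1 = 1/2.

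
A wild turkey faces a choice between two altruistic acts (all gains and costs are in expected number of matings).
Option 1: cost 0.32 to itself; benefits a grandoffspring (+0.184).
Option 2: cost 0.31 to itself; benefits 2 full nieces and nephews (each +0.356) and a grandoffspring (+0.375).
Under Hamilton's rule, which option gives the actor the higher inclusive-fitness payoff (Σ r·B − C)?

Option 2

Option 1: r to a grandoffspring = 0.25.
Option 1: Σ r·B − C = (1·0.25·0.184) − 0.32 = -0.274.
Option 2: r to a full niece or nephew = 0.25.
Option 2: r to a grandoffspring = 0.25.
Option 2: Σ r·B − C = (2·0.25·0.356 + 1·0.25·0.375) − 0.31 = -0.03825.
Option 2 has the higher net inclusive-fitness payoff.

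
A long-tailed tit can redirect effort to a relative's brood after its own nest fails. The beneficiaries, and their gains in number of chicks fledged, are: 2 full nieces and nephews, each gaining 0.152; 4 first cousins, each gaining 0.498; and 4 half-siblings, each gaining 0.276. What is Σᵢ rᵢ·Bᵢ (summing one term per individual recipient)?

r to a full niece or nephew = 1/4 (full aunt/uncle↔niece/nephew: two paths of length 3 through the shared grandparent pair: r = 2·(1/2)^3 = 1/4).
r to a first cousin = 1/8 (first cousins share one grandparent pair — two paths of length 4: r = 2·(1/2)^4 = 1/8).
r to a half-sibling = 1/4 (half-sibs share one parent — one path of length 2: r = (1/2)^2 = 1/4).
Summing one r·B term per recipient: 2·0.25·0.152 + 4·0.125·0.498 + 4·0.25·0.276 = 0.601.

0.601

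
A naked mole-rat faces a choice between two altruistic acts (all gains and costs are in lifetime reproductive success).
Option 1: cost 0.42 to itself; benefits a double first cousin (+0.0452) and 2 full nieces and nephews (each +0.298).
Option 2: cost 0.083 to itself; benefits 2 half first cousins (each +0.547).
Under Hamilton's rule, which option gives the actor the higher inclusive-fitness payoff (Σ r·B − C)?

Option 1: r to a double first cousin = 0.25.
Option 1: r to a full niece or nephew = 0.25.
Option 1: Σ r·B − C = (1·0.25·0.0452 + 2·0.25·0.298) − 0.42 = -0.2597.
Option 2: r to a half first cousin = 0.0625.
Option 2: Σ r·B − C = (2·0.0625·0.547) − 0.083 = -0.014625.
Option 2 has the higher net inclusive-fitness payoff.

Option 2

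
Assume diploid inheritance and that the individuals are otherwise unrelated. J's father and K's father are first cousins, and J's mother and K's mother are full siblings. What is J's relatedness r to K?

Relatedness sums over independent paths through distinct common ancestors.
J and K are related in two ways: second cousins through their fathers (r = 1/32) and first cousins through their mothers (r = 1/8).
r = 1/32 + 1/8 = 5/32 = 0.15625.

0.15625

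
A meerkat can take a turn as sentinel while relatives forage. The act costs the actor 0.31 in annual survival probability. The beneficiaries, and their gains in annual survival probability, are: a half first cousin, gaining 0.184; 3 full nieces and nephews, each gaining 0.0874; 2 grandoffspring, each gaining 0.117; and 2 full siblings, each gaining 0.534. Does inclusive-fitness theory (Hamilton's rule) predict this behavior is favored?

Hamilton's rule: the trait is favored when the sum of r·B over every recipient exceeds the actor's cost C.
r to a half first cousin = 1/16 (half first cousins share one grandparent — one path of length 4: r = (1/2)^4 = 1/16).
r to a full niece or nephew = 1/4 (full aunt/uncle↔niece/nephew: two paths of length 3 through the shared grandparent pair: r = 2·(1/2)^3 = 1/4).
r to a grandoffspring = 0.25 (two parent–offspring links: r = (1/2)^2 = 1/4).
r to a full sibling = 1/2 (full sibs share both parents — two paths of length 2: r = 2·(1/2)^2 = 1/2).
Summing one r·B term per recipient: 1·0.0625·0.184 + 3·0.25·0.0874 + 2·0.25·0.117 + 2·0.5·0.534 = 0.66955.
0.66955 > 0.31: the indirect benefit exceeds the cost.

Yes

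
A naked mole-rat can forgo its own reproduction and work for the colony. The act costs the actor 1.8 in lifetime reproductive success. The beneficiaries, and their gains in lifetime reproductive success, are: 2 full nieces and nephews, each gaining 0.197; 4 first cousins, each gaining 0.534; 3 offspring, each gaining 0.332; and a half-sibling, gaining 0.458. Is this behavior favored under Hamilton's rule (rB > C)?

Hamilton's rule: the trait is favored when the sum of r·B over every recipient exceeds the actor's cost C.
r to a full niece or nephew = 0.25 (full aunt/uncle↔niece/nephew: two paths of length 3 through the shared grandparent pair: r = 2·(1/2)^3 = 1/4).
r to a first cousin = 0.125 (first cousins share one grandparent pair — two paths of length 4: r = 2·(1/2)^4 = 1/8).
r to an offspring = 1/2 (one parent–offspring link: r = (1/2)^1 = 1/2).
r to a half-sibling = 0.25 (half-sibs share one parent — one path of length 2: r = (1/2)^2 = 1/4).
Summing one r·B term per recipient: 2·0.25·0.197 + 4·0.125·0.534 + 3·0.5·0.332 + 1·0.25·0.458 = 0.978.
0.978 < 1.8: the indirect benefit is less than the cost.

No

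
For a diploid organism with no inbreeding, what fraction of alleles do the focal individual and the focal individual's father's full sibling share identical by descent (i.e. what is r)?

Each parent–offspring link contributes a factor of 1/2, and independent paths through distinct common ancestors add.
Full aunt/uncle↔niece/nephew: two paths of length 3 through the shared grandparent pair: r = 2·(1/2)^3 = 1/4.

0.25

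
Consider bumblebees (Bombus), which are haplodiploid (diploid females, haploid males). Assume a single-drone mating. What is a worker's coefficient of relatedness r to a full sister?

0.75

Haplodiploid full sisters inherit their father's entire haploid genome identically (contributing 1/2) and on average half of their mother's contribution (1/2 · 1/2 = 1/4); r = 1/2 + 1/4 = 3/4.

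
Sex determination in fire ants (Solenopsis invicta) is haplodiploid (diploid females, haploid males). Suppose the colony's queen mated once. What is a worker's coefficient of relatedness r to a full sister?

0.75

Haplodiploid full sisters inherit their father's entire haploid genome identically (contributing 1/2) and on average half of their mother's contribution (1/2 · 1/2 = 1/4); r = 1/2 + 1/4 = 3/4.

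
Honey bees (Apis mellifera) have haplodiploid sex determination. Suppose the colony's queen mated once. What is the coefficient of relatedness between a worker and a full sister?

Haplodiploid full sisters inherit their father's entire haploid genome identically (contributing 1/2) and on average half of their mother's contribution (1/2 · 1/2 = 1/4); r = 1/2 + 1/4 = 3/4.

0.75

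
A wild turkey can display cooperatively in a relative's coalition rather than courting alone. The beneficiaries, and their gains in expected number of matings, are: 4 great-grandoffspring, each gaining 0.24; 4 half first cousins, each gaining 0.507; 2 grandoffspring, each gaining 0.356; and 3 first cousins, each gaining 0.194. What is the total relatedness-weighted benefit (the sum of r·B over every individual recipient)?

0.4975

r to a great-grandoffspring = 1/8 (three parent–offspring links: r = (1/2)^3 = 1/8).
r to a half first cousin = 1/16 (half first cousins share one grandparent — one path of length 4: r = (1/2)^4 = 1/16).
r to a grandoffspring = 0.25 (two parent–offspring links: r = (1/2)^2 = 1/4).
r to a first cousin = 0.125 (first cousins share one grandparent pair — two paths of length 4: r = 2·(1/2)^4 = 1/8).
Summing one r·B term per recipient: 4·0.125·0.24 + 4·0.0625·0.507 + 2·0.25·0.356 + 3·0.125·0.194 = 0.4975.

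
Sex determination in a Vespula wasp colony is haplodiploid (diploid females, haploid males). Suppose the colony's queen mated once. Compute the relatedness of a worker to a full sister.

Haplodiploid full sisters inherit their father's entire haploid genome identically (contributing 1/2) and on average half of their mother's contribution (1/2 · 1/2 = 1/4); r = 1/2 + 1/4 = 3/4.

0.75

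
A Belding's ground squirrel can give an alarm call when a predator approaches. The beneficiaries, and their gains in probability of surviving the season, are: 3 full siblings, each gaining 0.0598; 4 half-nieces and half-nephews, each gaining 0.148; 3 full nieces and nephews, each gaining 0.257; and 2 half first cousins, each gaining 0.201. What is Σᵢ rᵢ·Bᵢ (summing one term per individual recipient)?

r to a full sibling = 0.5 (full sibs share both parents — two paths of length 2: r = 2·(1/2)^2 = 1/2).
r to a half-niece or half-nephew = 1/8 (half-aunt/uncle↔niece/nephew: one path of length 3: r = (1/2)^3 = 1/8).
r to a full niece or nephew = 1/4 (full aunt/uncle↔niece/nephew: two paths of length 3 through the shared grandparent pair: r = 2·(1/2)^3 = 1/4).
r to a half first cousin = 1/16 (half first cousins share one grandparent — one path of length 4: r = (1/2)^4 = 1/16).
Summing one r·B term per recipient: 3·0.5·0.0598 + 4·0.125·0.148 + 3·0.25·0.257 + 2·0.0625·0.201 = 0.381575.

0.381575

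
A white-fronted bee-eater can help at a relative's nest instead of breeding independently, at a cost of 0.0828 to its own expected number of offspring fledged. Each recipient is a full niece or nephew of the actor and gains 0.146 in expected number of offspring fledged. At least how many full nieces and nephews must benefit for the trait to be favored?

3

r to a full niece or nephew = 0.25 (full aunt/uncle↔niece/nephew: two paths of length 3 through the shared grandparent pair: r = 2·(1/2)^3 = 1/4).
Hamilton's rule: n·r·B > C  ⇒  n > C/(r·B) = 0.0828/(0.25·0.146) = 2.268.
The smallest integer exceeding 2.268 is 3.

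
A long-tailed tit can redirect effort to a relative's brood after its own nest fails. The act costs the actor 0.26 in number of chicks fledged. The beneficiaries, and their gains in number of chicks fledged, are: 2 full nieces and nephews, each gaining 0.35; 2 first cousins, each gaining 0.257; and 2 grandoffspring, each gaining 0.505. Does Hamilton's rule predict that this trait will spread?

Yes

Hamilton's rule: the trait is favored when the sum of r·B over every recipient exceeds the actor's cost C.
r to a full niece or nephew = 1/4 (full aunt/uncle↔niece/nephew: two paths of length 3 through the shared grandparent pair: r = 2·(1/2)^3 = 1/4).
r to a first cousin = 1/8 (first cousins share one grandparent pair — two paths of length 4: r = 2·(1/2)^4 = 1/8).
r to a grandoffspring = 1/4 (two parent–offspring links: r = (1/2)^2 = 1/4).
Summing one r·B term per recipient: 2·0.25·0.35 + 2·0.125·0.257 + 2·0.25·0.505 = 0.49175.
0.49175 > 0.26: the indirect benefit exceeds the cost.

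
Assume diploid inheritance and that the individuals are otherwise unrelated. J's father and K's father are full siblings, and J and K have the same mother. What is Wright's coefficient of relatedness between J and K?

Independent pedigree routes through distinct common ancestors add.
J and K are related in two ways: first cousins through their fathers (r = 1/8) and half-sibs through their shared mother (r = 1/4).
r = 1/8 + 1/4 = 3/8 = 0.375.

0.375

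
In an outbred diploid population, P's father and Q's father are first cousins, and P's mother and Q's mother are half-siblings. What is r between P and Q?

0.09375

With two independent routes of shared ancestry, r is the sum of the two contributions.
P and Q are related in two ways: second cousins through their fathers (r = 1/32) and half first cousins through their mothers (r = 1/16).
r = 1/32 + 1/16 = 3/32 = 0.09375.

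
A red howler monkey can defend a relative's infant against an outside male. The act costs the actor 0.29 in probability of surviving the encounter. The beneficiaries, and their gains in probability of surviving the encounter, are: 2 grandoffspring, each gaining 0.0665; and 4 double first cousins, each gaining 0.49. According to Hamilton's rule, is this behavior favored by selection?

Yes

Hamilton's rule: the trait is favored when the sum of r·B over every recipient exceeds the actor's cost C.
r to a grandoffspring = 1/4 (two parent–offspring links: r = (1/2)^2 = 1/4).
r to a double first cousin = 1/4 (double first cousins share both grandparent pairs — four paths of length 4: r = 4·(1/2)^4 = 1/4).
Summing one r·B term per recipient: 2·0.25·0.0665 + 4·0.25·0.49 = 0.52325.
0.52325 > 0.29: the indirect benefit exceeds the cost.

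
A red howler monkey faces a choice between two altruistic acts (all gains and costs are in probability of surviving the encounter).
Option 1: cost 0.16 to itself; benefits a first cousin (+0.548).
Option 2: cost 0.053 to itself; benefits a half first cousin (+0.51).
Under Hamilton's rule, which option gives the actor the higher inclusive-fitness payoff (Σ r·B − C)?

Option 2

Option 1: r to a first cousin = 0.125.
Option 1: Σ r·B − C = (1·0.125·0.548) − 0.16 = -0.0915.
Option 2: r to a half first cousin = 0.0625.
Option 2: Σ r·B − C = (1·0.0625·0.51) − 0.053 = -0.021125.
Option 2 has the higher net inclusive-fitness payoff.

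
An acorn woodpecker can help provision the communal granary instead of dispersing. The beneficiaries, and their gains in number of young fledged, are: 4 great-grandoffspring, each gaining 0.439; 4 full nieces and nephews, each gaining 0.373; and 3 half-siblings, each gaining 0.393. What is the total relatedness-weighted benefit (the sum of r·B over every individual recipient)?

0.88725

r to a great-grandoffspring = 0.125 (three parent–offspring links: r = (1/2)^3 = 1/8).
r to a full niece or nephew = 1/4 (full aunt/uncle↔niece/nephew: two paths of length 3 through the shared grandparent pair: r = 2·(1/2)^3 = 1/4).
r to a half-sibling = 0.25 (half-sibs share one parent — one path of length 2: r = (1/2)^2 = 1/4).
Summing one r·B term per recipient: 4·0.125·0.439 + 4·0.25·0.373 + 3·0.25·0.393 = 0.88725.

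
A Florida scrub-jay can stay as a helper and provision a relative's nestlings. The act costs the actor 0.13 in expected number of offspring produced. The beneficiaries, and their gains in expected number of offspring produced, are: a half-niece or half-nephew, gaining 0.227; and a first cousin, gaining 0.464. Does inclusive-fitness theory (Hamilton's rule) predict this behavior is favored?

Hamilton's rule: the trait is favored when the sum of r·B over every recipient exceeds the actor's cost C.
r to a half-niece or half-nephew = 0.125 (half-aunt/uncle↔niece/nephew: one path of length 3: r = (1/2)^3 = 1/8).
r to a first cousin = 1/8 (first cousins share one grandparent pair — two paths of length 4: r = 2·(1/2)^4 = 1/8).
Summing one r·B term per recipient: 1·0.125·0.227 + 1·0.125·0.464 = 0.086375.
0.086375 < 0.13: the indirect benefit is less than the cost.

No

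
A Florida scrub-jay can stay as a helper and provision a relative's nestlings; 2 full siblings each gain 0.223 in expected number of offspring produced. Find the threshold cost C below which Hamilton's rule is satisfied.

0.223

r to a full sibling = 0.5 (full sibs share both parents — two paths of length 2: r = 2·(1/2)^2 = 1/2).
Hamilton's rule: n·r·B > C, so the trait is favored while C < n·r·B = 2·0.5·0.223 = 0.223.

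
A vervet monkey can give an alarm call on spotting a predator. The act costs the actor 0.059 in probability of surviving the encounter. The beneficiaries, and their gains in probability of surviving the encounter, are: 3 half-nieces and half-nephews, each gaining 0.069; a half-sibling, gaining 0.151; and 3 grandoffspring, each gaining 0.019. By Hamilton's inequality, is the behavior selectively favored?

Hamilton's rule: the trait is favored when the sum of r·B over every recipient exceeds the actor's cost C.
r to a half-niece or half-nephew = 0.125 (half-aunt/uncle↔niece/nephew: one path of length 3: r = (1/2)^3 = 1/8).
r to a half-sibling = 0.25 (half-sibs share one parent — one path of length 2: r = (1/2)^2 = 1/4).
r to a grandoffspring = 1/4 (two parent–offspring links: r = (1/2)^2 = 1/4).
Summing one r·B term per recipient: 3·0.125·0.069 + 1·0.25·0.151 + 3·0.25·0.019 = 0.077875.
0.077875 > 0.059: the indirect benefit exceeds the cost.

Yes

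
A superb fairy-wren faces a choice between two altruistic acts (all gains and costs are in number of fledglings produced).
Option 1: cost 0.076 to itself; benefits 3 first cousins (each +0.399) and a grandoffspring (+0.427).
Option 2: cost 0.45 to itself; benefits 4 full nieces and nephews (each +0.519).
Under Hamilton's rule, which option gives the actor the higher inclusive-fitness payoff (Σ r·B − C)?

Option 1

Option 1: r to a first cousin = 0.125.
Option 1: r to a grandoffspring = 0.25.
Option 1: Σ r·B − C = (3·0.125·0.399 + 1·0.25·0.427) − 0.076 = 0.180375.
Option 2: r to a full niece or nephew = 0.25.
Option 2: Σ r·B − C = (4·0.25·0.519) − 0.45 = 0.069.
Option 1 has the higher net inclusive-fitness payoff.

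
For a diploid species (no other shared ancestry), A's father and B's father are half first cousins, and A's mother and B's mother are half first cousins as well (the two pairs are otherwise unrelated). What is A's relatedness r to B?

0.03125

Wright's path rule: contributions from independent ancestry routes add.
A and B are related in two ways: half second cousins through their fathers (r = 1/64) and half second cousins through their mothers (r = 1/64).
r = 1/64 + 1/64 = 1/32 = 0.03125.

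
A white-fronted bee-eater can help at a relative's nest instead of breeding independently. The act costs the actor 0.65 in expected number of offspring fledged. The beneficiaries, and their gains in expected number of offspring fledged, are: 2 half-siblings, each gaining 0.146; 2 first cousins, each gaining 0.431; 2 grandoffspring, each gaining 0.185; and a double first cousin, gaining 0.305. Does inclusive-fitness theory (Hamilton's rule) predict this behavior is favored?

No

Hamilton's rule: the trait is favored when the sum of r·B over every recipient exceeds the actor's cost C.
r to a half-sibling = 0.25 (half-sibs share one parent — one path of length 2: r = (1/2)^2 = 1/4).
r to a first cousin = 0.125 (first cousins share one grandparent pair — two paths of length 4: r = 2·(1/2)^4 = 1/8).
r to a grandoffspring = 0.25 (two parent–offspring links: r = (1/2)^2 = 1/4).
r to a double first cousin = 0.25 (double first cousins share both grandparent pairs — four paths of length 4: r = 4·(1/2)^4 = 1/4).
Summing one r·B term per recipient: 2·0.25·0.146 + 2·0.125·0.431 + 2·0.25·0.185 + 1·0.25·0.305 = 0.3495.
0.3495 < 0.65: the indirect benefit is less than the cost.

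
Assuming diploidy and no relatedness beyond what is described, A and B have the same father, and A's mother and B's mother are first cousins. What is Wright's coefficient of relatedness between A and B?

Relatedness sums over independent paths through distinct common ancestors.
A and B are related in two ways: half-sibs through their shared father (r = 1/4) and second cousins through their mothers (r = 1/32).
r = 1/4 + 1/32 = 0.28125.

0.28125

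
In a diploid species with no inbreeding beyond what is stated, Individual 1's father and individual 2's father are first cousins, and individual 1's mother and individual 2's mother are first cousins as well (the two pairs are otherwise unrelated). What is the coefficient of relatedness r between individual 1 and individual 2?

Relatedness sums over independent paths through distinct common ancestors.
Individual 1 and individual 2 are related in two ways: second cousins through their fathers (r = 1/32) and second cousins through their mothers (r = 1/32).
r = 1/32 + 1/32 = 0.0625.

0.0625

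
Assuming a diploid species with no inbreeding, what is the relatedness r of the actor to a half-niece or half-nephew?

0.125

Each parent–offspring link contributes a factor of 1/2, and independent paths through distinct common ancestors add.
Half-aunt/uncle↔niece/nephew: one path of length 3: r = (1/2)^3 = 1/8.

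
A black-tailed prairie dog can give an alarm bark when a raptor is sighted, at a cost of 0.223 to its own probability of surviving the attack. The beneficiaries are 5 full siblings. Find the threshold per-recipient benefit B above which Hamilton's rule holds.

r to a full sibling = 0.5 (full sibs share both parents — two paths of length 2: r = 2·(1/2)^2 = 1/2).
Hamilton's rule with n recipients of equal r: n·r·B > C, so B > C/(n·r) = 0.223/(5·0.5) = 0.0892.

0.0892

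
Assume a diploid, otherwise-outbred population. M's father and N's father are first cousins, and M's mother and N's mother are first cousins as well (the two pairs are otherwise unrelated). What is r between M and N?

Relatedness sums over independent paths through distinct common ancestors.
M and N are related in two ways: second cousins through their fathers (r = 1/32) and second cousins through their mothers (r = 1/32).
r = 1/32 + 1/32 = 1/16 = 0.0625.

0.0625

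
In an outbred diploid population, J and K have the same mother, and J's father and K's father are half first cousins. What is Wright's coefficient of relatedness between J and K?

0.265625

With two independent routes of shared ancestry, r is the sum of the two contributions.
J and K are related in two ways: half-sibs through their shared mother (r = 1/4) and half second cousins through their fathers (r = 1/64).
r = 1/4 + 1/64 = 17/64 = 0.265625.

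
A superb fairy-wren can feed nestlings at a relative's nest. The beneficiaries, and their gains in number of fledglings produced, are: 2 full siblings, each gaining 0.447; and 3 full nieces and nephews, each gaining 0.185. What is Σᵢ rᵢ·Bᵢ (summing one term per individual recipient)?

0.58575

r to a full sibling = 1/2 (full sibs share both parents — two paths of length 2: r = 2·(1/2)^2 = 1/2).
r to a full niece or nephew = 1/4 (full aunt/uncle↔niece/nephew: two paths of length 3 through the shared grandparent pair: r = 2·(1/2)^3 = 1/4).
Summing one r·B term per recipient: 2·0.5·0.447 + 3·0.25·0.185 = 0.58575.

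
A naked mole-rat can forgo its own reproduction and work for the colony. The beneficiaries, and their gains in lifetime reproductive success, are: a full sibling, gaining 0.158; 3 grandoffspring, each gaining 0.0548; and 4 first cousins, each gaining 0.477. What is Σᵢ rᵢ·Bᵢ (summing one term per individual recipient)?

0.3586

r to a full sibling = 0.5 (full sibs share both parents — two paths of length 2: r = 2·(1/2)^2 = 1/2).
r to a grandoffspring = 0.25 (two parent–offspring links: r = (1/2)^2 = 1/4).
r to a first cousin = 1/8 (first cousins share one grandparent pair — two paths of length 4: r = 2·(1/2)^4 = 1/8).
Summing one r·B term per recipient: 1·0.5·0.158 + 3·0.25·0.0548 + 4·0.125·0.477 = 0.3586.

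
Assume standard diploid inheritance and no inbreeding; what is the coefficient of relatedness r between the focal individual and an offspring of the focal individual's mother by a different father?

0.25

Each parent–offspring link contributes a factor of 1/2, and independent paths through distinct common ancestors add.
Half-sibs share one parent — one path of length 2: r = (1/2)^2 = 1/4.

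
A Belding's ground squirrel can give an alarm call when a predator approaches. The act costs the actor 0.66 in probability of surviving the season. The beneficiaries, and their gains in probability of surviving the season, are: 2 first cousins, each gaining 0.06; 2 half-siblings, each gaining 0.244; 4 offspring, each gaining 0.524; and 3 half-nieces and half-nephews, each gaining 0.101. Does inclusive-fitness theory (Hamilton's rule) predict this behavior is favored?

Hamilton's rule: the trait is favored when the sum of r·B over every recipient exceeds the actor's cost C.
r to a first cousin = 1/8 (first cousins share one grandparent pair — two paths of length 4: r = 2·(1/2)^4 = 1/8).
r to a half-sibling = 1/4 (half-sibs share one parent — one path of length 2: r = (1/2)^2 = 1/4).
r to an offspring = 0.5 (one parent–offspring link: r = (1/2)^1 = 1/2).
r to a half-niece or half-nephew = 0.125 (half-aunt/uncle↔niece/nephew: one path of length 3: r = (1/2)^3 = 1/8).
Summing one r·B term per recipient: 2·0.125·0.06 + 2·0.25·0.244 + 4·0.5·0.524 + 3·0.125·0.101 = 1.222875.
1.222875 > 0.66: the indirect benefit exceeds the cost.

Yes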